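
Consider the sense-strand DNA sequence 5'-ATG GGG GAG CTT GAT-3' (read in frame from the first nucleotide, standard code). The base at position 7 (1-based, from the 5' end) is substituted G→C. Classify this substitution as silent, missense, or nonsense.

Position 7 falls in codon 3: GAG → Glu.
After the substitution the codon is CAG → Gln.
Glu ≠ Gln, so this is a missense mutation.

missense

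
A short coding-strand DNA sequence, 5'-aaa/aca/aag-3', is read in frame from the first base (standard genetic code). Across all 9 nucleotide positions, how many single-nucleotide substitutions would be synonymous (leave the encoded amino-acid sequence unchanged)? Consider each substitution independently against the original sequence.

5

Codon 1 (AAA, Lys): 1 synonymous substitution.
Codon 2 (ACA, Thr): 3 synonymous substitutions.
Codon 3 (AAG, Lys): 1 synonymous substitution.
Total: 1 + 3 + 1 = 5.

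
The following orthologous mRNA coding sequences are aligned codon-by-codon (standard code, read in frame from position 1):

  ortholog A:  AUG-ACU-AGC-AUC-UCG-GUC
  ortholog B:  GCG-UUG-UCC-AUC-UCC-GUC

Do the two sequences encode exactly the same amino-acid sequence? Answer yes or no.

Codon 1: AUG Met / GCG Ala — nonsynonymous.
Codon 2: ACU Thr / UUG Leu — nonsynonymous.
Codon 3: AGC Ser / UCC Ser — synonymous.
Codon 4: AUC Ile / AUC Ile — identical.
Codon 5: UCG Ser / UCC Ser — synonymous.
Codon 6: GUC Val / GUC Val — identical.
Nonsynonymous differences: 2 → different protein.

no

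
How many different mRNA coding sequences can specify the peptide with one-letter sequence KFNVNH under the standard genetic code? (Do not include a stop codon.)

Lys: 2 codons.
Phe: 2 codons.
Asn: 2 codons.
Val: 4 codons.
Asn: 2 codons.
His: 2 codons.
2 × 2 × 2 × 4 × 2 × 2 = 128.

128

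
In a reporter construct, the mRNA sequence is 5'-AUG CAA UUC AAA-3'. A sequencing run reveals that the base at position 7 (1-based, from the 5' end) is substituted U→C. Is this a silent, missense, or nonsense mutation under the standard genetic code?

Position 7 falls in codon 3: UUC → Phe.
After the substitution the codon is CUC → Leu.
Phe ≠ Leu, so this is a missense mutation.

missense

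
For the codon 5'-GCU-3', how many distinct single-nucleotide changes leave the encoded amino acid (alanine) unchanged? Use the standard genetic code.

Position 1: none → 0 synonymous.
Position 2: none → 0 synonymous.
Position 3: GCC, GCA, GCG → 3 synonymous.
Total: 0 + 0 + 3 = 3.

3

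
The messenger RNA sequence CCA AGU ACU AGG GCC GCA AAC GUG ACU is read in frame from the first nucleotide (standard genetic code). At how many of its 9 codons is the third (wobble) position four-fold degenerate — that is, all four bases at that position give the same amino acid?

Codon 1 CCA (Pro): third position 4-fold.
Codon 2 AGU (Ser): third position 2-fold.
Codon 3 ACU (Thr): third position 4-fold.
Codon 4 AGG (Arg): third position 2-fold.
Codon 5 GCC (Ala): third position 4-fold.
Codon 6 GCA (Ala): third position 4-fold.
Codon 7 AAC (Asn): third position 2-fold.
Codon 8 GUG (Val): third position 4-fold.
Codon 9 ACU (Thr): third position 4-fold.
Four-fold degenerate third positions: 6.

6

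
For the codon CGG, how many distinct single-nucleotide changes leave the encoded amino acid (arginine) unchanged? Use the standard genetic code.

4

Position 1: AGG → 1 synonymous.
Position 2: none → 0 synonymous.
Position 3: CGT, CGC, CGA → 3 synonymous.
Total: 1 + 0 + 3 = 4.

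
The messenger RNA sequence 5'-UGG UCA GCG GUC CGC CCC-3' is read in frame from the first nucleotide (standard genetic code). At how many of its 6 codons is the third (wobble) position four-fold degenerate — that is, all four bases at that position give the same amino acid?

Codon 1 UGG (Trp): third position 1-fold.
Codon 2 UCA (Ser): third position 4-fold.
Codon 3 GCG (Ala): third position 4-fold.
Codon 4 GUC (Val): third position 4-fold.
Codon 5 CGC (Arg): third position 4-fold.
Codon 6 CCC (Pro): third position 4-fold.
Four-fold degenerate third positions: 5.

5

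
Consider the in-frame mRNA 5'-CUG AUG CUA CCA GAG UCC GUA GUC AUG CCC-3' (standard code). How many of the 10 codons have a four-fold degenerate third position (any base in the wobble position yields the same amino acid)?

Codon 1 CUG (Leu): third position 4-fold.
Codon 2 AUG (Met): third position 1-fold.
Codon 3 CUA (Leu): third position 4-fold.
Codon 4 CCA (Pro): third position 4-fold.
Codon 5 GAG (Glu): third position 2-fold.
Codon 6 UCC (Ser): third position 4-fold.
Codon 7 GUA (Val): third position 4-fold.
Codon 8 GUC (Val): third position 4-fold.
Codon 9 AUG (Met): third position 1-fold.
Codon 10 CCC (Pro): third position 4-fold.
Four-fold degenerate third positions: 7.

7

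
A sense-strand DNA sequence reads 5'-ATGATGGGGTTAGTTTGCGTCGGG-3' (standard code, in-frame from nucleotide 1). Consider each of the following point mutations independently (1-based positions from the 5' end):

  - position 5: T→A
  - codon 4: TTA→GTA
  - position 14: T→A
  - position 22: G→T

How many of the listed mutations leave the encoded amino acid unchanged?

Codon 2: ATG (Met) → AAG (Lys) — missense.
Codon 4: TTA (Leu) → GTA (Val) — missense.
Codon 5: GTT (Val) → GAT (Asp) — missense.
Codon 8: GGG (Gly) → TGG (Trp) — missense.
Synonymous: 0 of 4.

0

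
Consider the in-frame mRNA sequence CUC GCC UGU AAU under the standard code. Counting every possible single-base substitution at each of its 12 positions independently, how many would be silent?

Codon 1 (CUC, Leu): 3 synonymous substitutions.
Codon 2 (GCC, Ala): 3 synonymous substitutions.
Codon 3 (UGU, Cys): 1 synonymous substitution.
Codon 4 (AAU, Asn): 1 synonymous substitution.
Total: 3 + 3 + 1 + 1 = 8.

8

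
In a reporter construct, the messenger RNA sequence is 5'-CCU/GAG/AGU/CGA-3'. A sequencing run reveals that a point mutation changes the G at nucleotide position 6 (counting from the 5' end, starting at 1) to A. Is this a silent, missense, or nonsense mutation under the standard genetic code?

silent

Position 6 falls in codon 2: GAG → Glu.
After the substitution the codon is GAA → Glu.
Both encode Glu, so the change is synonymous.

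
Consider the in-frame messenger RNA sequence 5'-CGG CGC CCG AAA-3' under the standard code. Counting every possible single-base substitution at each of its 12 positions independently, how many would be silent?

11

Codon 1 (CGG, Arg): 4 synonymous substitutions.
Codon 2 (CGC, Arg): 3 synonymous substitutions.
Codon 3 (CCG, Pro): 3 synonymous substitutions.
Codon 4 (AAA, Lys): 1 synonymous substitution.
Total: 4 + 3 + 3 + 1 = 11.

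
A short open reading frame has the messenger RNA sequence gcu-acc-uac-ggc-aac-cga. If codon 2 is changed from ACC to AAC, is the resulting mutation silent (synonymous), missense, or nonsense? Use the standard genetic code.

Position 5 falls in codon 2: ACC → Thr.
After the substitution the codon is AAC → Asn.
Thr ≠ Asn, so this is a missense mutation.

missense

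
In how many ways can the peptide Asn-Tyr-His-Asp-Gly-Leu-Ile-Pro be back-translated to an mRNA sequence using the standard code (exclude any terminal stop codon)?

4608

Asn: 2 codons.
Tyr: 2 codons.
His: 2 codons.
Asp: 2 codons.
Gly: 4 codons.
Leu: 6 codons.
Ile: 3 codons.
Pro: 4 codons.
2 × 2 × 2 × 2 × 4 × 6 × 3 × 4 = 4608.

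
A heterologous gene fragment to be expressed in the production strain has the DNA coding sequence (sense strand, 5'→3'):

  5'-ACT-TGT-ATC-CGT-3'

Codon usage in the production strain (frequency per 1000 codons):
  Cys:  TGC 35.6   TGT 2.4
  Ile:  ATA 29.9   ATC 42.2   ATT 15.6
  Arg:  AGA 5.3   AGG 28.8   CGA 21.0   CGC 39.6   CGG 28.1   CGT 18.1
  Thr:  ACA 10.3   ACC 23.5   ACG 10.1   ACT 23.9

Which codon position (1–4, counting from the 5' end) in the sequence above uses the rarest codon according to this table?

Codon 1 ACT (Thr): 23.9 per 1000.
Codon 2 TGT (Cys): 2.4 per 1000.
Codon 3 ATC (Ile): 42.2 per 1000.
Codon 4 CGT (Arg): 18.1 per 1000.
Lowest frequency is 2.4 at codon 2.

2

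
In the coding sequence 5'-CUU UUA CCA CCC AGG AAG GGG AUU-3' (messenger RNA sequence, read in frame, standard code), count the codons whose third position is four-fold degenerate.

4

Codon 1 CUU (Leu): third position 4-fold.
Codon 2 UUA (Leu): third position 2-fold.
Codon 3 CCA (Pro): third position 4-fold.
Codon 4 CCC (Pro): third position 4-fold.
Codon 5 AGG (Arg): third position 2-fold.
Codon 6 AAG (Lys): third position 2-fold.
Codon 7 GGG (Gly): third position 4-fold.
Codon 8 AUU (Ile): third position 3-fold.
Four-fold degenerate third positions: 4.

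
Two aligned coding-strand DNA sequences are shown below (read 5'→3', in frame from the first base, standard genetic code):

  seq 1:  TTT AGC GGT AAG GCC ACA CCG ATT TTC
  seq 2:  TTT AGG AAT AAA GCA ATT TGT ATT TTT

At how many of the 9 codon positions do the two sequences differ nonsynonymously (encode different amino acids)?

4

Codon 1: TTT Phe / TTT Phe — identical.
Codon 2: AGC Ser / AGG Arg — nonsynonymous.
Codon 3: GGT Gly / AAT Asn — nonsynonymous.
Codon 4: AAG Lys / AAA Lys — synonymous.
Codon 5: GCC Ala / GCA Ala — synonymous.
Codon 6: ACA Thr / ATT Ile — nonsynonymous.
Codon 7: CCG Pro / TGT Cys — nonsynonymous.
Codon 8: ATT Ile / ATT Ile — identical.
Codon 9: TTC Phe / TTT Phe — synonymous.
Nonsynonymous differences: 4.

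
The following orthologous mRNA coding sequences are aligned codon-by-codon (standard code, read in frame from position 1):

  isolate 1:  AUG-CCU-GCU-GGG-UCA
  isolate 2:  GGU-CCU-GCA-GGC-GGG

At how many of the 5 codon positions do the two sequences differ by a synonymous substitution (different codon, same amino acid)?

2

Codon 1: AUG Met / GGU Gly — nonsynonymous.
Codon 2: CCU Pro / CCU Pro — identical.
Codon 3: GCU Ala / GCA Ala — synonymous.
Codon 4: GGG Gly / GGC Gly — synonymous.
Codon 5: UCA Ser / GGG Gly — nonsynonymous.
Synonymous differences: 2.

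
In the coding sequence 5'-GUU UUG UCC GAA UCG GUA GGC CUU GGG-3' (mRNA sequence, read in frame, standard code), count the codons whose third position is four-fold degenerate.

Codon 1 GUU (Val): third position 4-fold.
Codon 2 UUG (Leu): third position 2-fold.
Codon 3 UCC (Ser): third position 4-fold.
Codon 4 GAA (Glu): third position 2-fold.
Codon 5 UCG (Ser): third position 4-fold.
Codon 6 GUA (Val): third position 4-fold.
Codon 7 GGC (Gly): third position 4-fold.
Codon 8 CUU (Leu): third position 4-fold.
Codon 9 GGG (Gly): third position 4-fold.
Four-fold degenerate third positions: 7.

7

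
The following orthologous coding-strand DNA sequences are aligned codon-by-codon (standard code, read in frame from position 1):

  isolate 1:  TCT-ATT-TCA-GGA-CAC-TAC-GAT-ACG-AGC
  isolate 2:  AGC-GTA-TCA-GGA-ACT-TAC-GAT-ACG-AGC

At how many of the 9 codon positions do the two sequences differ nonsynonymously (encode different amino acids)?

2

Codon 1: TCT Ser / AGC Ser — synonymous.
Codon 2: ATT Ile / GTA Val — nonsynonymous.
Codon 3: TCA Ser / TCA Ser — identical.
Codon 4: GGA Gly / GGA Gly — identical.
Codon 5: CAC His / ACT Thr — nonsynonymous.
Codon 6: TAC Tyr / TAC Tyr — identical.
Codon 7: GAT Asp / GAT Asp — identical.
Codon 8: ACG Thr / ACG Thr — identical.
Codon 9: AGC Ser / AGC Ser — identical.
Nonsynonymous differences: 2.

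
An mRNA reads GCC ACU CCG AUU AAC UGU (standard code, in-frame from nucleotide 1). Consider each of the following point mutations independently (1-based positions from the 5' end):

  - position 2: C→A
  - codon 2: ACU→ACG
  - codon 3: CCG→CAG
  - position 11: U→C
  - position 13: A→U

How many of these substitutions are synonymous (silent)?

Codon 1: GCC (Ala) → GAC (Asp) — missense.
Codon 2: ACU (Thr) → ACG (Thr) — synonymous.
Codon 3: CCG (Pro) → CAG (Gln) — missense.
Codon 4: AUU (Ile) → ACU (Thr) — missense.
Codon 5: AAC (Asn) → UAC (Tyr) — missense.
Synonymous: 1 of 5.

1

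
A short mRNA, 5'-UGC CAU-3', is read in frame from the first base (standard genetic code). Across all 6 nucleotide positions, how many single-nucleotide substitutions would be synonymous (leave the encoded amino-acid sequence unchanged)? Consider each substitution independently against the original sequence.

Codon 1 (UGC, Cys): 1 synonymous substitution.
Codon 2 (CAU, His): 1 synonymous substitution.
Total: 1 + 1 = 2.

2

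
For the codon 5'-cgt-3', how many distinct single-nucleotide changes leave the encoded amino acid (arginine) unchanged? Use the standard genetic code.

3

Position 1: none → 0 synonymous.
Position 2: none → 0 synonymous.
Position 3: CGC, CGA, CGG → 3 synonymous.
Total: 0 + 0 + 3 = 3.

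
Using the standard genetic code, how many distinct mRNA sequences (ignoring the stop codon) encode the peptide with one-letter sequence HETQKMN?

128

His: 2 codons.
Glu: 2 codons.
Thr: 4 codons.
Gln: 2 codons.
Lys: 2 codons.
Met: 1 codon.
Asn: 2 codons.
2 × 2 × 4 × 2 × 2 × 1 × 2 = 128.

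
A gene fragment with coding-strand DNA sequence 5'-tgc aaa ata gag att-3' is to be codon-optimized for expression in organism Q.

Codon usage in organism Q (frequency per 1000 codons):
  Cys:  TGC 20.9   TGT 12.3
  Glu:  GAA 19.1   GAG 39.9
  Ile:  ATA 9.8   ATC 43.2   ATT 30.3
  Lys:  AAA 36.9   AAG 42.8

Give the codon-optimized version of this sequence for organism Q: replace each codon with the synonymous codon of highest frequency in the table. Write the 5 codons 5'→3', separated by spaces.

TGC AAG ATC GAG ATC

Codon 1 (Cys): best is TGC at 20.9.
Codon 2 (Lys): best is AAG at 42.8.
Codon 3 (Ile): best is ATC at 43.2.
Codon 4 (Glu): best is GAG at 39.9.
Codon 5 (Ile): best is ATC at 43.2.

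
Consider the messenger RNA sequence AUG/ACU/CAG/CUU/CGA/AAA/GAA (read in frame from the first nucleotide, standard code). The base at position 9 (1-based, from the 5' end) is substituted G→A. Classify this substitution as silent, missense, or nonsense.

silent

Position 9 falls in codon 3: CAG → Gln.
After the substitution the codon is CAA → Gln.
Both encode Gln, so the change is synonymous.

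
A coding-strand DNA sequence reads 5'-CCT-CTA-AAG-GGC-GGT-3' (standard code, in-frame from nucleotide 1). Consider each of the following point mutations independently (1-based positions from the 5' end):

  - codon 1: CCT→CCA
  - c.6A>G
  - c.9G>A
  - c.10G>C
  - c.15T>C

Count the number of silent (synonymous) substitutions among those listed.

Codon 1: CCT (Pro) → CCA (Pro) — synonymous.
Codon 2: CTA (Leu) → CTG (Leu) — synonymous.
Codon 3: AAG (Lys) → AAA (Lys) — synonymous.
Codon 4: GGC (Gly) → CGC (Arg) — missense.
Codon 5: GGT (Gly) → GGC (Gly) — synonymous.
Synonymous: 4 of 5.

4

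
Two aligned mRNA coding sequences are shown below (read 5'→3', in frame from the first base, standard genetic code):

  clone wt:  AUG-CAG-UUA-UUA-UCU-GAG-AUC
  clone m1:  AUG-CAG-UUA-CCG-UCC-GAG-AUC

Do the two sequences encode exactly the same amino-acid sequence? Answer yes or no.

Codon 1: AUG Met / AUG Met — identical.
Codon 2: CAG Gln / CAG Gln — identical.
Codon 3: UUA Leu / UUA Leu — identical.
Codon 4: UUA Leu / CCG Pro — nonsynonymous.
Codon 5: UCU Ser / UCC Ser — synonymous.
Codon 6: GAG Glu / GAG Glu — identical.
Codon 7: AUC Ile / AUC Ile — identical.
Nonsynonymous differences: 1 → different protein.

no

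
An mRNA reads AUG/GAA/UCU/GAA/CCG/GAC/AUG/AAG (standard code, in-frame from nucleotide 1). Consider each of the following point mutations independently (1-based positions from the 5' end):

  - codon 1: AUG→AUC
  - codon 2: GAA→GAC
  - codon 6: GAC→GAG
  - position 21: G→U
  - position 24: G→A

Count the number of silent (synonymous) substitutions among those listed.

Codon 1: AUG (Met) → AUC (Ile) — missense.
Codon 2: GAA (Glu) → GAC (Asp) — missense.
Codon 6: GAC (Asp) → GAG (Glu) — missense.
Codon 7: AUG (Met) → AUU (Ile) — missense.
Codon 8: AAG (Lys) → AAA (Lys) — synonymous.
Synonymous: 1 of 5.

1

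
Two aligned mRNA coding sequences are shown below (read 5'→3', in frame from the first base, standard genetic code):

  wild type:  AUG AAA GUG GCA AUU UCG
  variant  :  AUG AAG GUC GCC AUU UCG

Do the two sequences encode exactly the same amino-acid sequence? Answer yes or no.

yes

Codon 1: AUG Met / AUG Met — identical.
Codon 2: AAA Lys / AAG Lys — synonymous.
Codon 3: GUG Val / GUC Val — synonymous.
Codon 4: GCA Ala / GCC Ala — synonymous.
Codon 5: AUU Ile / AUU Ile — identical.
Codon 6: UCG Ser / UCG Ser — identical.
Nonsynonymous differences: 0 → same protein.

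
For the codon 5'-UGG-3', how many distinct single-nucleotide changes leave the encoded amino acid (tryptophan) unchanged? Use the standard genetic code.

0

Position 1: none → 0 synonymous.
Position 2: none → 0 synonymous.
Position 3: none → 0 synonymous.
Total: 0 + 0 + 0 = 0.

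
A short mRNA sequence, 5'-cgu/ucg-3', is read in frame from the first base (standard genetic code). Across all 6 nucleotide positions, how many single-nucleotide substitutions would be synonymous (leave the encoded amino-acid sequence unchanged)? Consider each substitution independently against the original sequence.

6

Codon 1 (CGU, Arg): 3 synonymous substitutions.
Codon 2 (UCG, Ser): 3 synonymous substitutions.
Total: 3 + 3 = 6.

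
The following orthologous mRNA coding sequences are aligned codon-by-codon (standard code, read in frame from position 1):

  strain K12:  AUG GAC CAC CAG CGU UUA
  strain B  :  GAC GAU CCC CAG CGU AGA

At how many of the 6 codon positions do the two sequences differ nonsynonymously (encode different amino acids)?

3

Codon 1: AUG Met / GAC Asp — nonsynonymous.
Codon 2: GAC Asp / GAU Asp — synonymous.
Codon 3: CAC His / CCC Pro — nonsynonymous.
Codon 4: CAG Gln / CAG Gln — identical.
Codon 5: CGU Arg / CGU Arg — identical.
Codon 6: UUA Leu / AGA Arg — nonsynonymous.
Nonsynonymous differences: 3.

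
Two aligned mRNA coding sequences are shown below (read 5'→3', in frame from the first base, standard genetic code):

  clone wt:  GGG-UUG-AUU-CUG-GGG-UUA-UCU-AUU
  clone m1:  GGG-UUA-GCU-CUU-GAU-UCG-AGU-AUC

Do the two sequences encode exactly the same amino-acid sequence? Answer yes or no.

Codon 1: GGG Gly / GGG Gly — identical.
Codon 2: UUG Leu / UUA Leu — synonymous.
Codon 3: AUU Ile / GCU Ala — nonsynonymous.
Codon 4: CUG Leu / CUU Leu — synonymous.
Codon 5: GGG Gly / GAU Asp — nonsynonymous.
Codon 6: UUA Leu / UCG Ser — nonsynonymous.
Codon 7: UCU Ser / AGU Ser — synonymous.
Codon 8: AUU Ile / AUC Ile — synonymous.
Nonsynonymous differences: 3 → different protein.

no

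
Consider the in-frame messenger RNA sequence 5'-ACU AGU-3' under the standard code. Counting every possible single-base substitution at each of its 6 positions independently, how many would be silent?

4

Codon 1 (ACU, Thr): 3 synonymous substitutions.
Codon 2 (AGU, Ser): 1 synonymous substitution.
Total: 3 + 1 = 4.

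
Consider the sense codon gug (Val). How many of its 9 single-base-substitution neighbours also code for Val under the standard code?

Position 1: none → 0 synonymous.
Position 2: none → 0 synonymous.
Position 3: GUU, GUC, GUA → 3 synonymous.
Total: 0 + 0 + 3 = 3.

3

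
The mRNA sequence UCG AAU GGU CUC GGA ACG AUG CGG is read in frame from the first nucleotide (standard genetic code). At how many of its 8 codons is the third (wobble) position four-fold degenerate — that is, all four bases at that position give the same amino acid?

Codon 1 UCG (Ser): third position 4-fold.
Codon 2 AAU (Asn): third position 2-fold.
Codon 3 GGU (Gly): third position 4-fold.
Codon 4 CUC (Leu): third position 4-fold.
Codon 5 GGA (Gly): third position 4-fold.
Codon 6 ACG (Thr): third position 4-fold.
Codon 7 AUG (Met): third position 1-fold.
Codon 8 CGG (Arg): third position 4-fold.
Four-fold degenerate third positions: 6.

6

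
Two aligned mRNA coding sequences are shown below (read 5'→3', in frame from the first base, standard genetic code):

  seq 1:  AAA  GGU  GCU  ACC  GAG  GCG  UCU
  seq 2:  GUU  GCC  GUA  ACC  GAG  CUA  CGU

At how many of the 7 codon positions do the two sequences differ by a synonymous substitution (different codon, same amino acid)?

Codon 1: AAA Lys / GUU Val — nonsynonymous.
Codon 2: GGU Gly / GCC Ala — nonsynonymous.
Codon 3: GCU Ala / GUA Val — nonsynonymous.
Codon 4: ACC Thr / ACC Thr — identical.
Codon 5: GAG Glu / GAG Glu — identical.
Codon 6: GCG Ala / CUA Leu — nonsynonymous.
Codon 7: UCU Ser / CGU Arg — nonsynonymous.
Synonymous differences: 0.

0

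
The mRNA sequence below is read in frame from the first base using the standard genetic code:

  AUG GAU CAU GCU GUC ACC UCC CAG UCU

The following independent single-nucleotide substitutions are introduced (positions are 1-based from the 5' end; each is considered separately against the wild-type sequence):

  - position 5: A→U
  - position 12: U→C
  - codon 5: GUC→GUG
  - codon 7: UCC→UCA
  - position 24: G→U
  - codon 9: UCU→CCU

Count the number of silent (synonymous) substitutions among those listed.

3

Codon 2: GAU (Asp) → GUU (Val) — missense.
Codon 4: GCU (Ala) → GCC (Ala) — synonymous.
Codon 5: GUC (Val) → GUG (Val) — synonymous.
Codon 7: UCC (Ser) → UCA (Ser) — synonymous.
Codon 8: CAG (Gln) → CAU (His) — missense.
Codon 9: UCU (Ser) → CCU (Pro) — missense.
Synonymous: 3 of 6.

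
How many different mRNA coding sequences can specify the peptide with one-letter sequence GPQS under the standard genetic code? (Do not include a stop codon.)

192

Gly: 4 codons.
Pro: 4 codons.
Gln: 2 codons.
Ser: 6 codons.
4 × 4 × 2 × 6 = 192.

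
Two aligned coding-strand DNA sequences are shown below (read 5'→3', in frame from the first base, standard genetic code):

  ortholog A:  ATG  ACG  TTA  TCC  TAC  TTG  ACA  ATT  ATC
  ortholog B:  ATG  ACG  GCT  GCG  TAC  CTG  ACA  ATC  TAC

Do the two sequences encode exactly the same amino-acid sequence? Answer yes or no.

no

Codon 1: ATG Met / ATG Met — identical.
Codon 2: ACG Thr / ACG Thr — identical.
Codon 3: TTA Leu / GCT Ala — nonsynonymous.
Codon 4: TCC Ser / GCG Ala — nonsynonymous.
Codon 5: TAC Tyr / TAC Tyr — identical.
Codon 6: TTG Leu / CTG Leu — synonymous.
Codon 7: ACA Thr / ACA Thr — identical.
Codon 8: ATT Ile / ATC Ile — synonymous.
Codon 9: ATC Ile / TAC Tyr — nonsynonymous.
Nonsynonymous differences: 3 → different protein.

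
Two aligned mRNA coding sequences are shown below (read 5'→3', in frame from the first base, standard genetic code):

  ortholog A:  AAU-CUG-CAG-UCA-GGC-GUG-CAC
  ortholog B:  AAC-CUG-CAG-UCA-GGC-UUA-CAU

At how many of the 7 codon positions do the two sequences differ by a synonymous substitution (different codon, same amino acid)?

Codon 1: AAU Asn / AAC Asn — synonymous.
Codon 2: CUG Leu / CUG Leu — identical.
Codon 3: CAG Gln / CAG Gln — identical.
Codon 4: UCA Ser / UCA Ser — identical.
Codon 5: GGC Gly / GGC Gly — identical.
Codon 6: GUG Val / UUA Leu — nonsynonymous.
Codon 7: CAC His / CAU His — synonymous.
Synonymous differences: 2.

2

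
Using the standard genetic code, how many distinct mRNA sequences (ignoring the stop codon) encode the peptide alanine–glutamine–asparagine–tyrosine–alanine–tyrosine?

Ala: 4 codons.
Gln: 2 codons.
Asn: 2 codons.
Tyr: 2 codons.
Ala: 4 codons.
Tyr: 2 codons.
4 × 2 × 2 × 2 × 4 × 2 = 256.

256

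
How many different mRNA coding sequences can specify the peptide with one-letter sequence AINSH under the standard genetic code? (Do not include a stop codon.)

Ala: 4 codons.
Ile: 3 codons.
Asn: 2 codons.
Ser: 6 codons.
His: 2 codons.
4 × 3 × 2 × 6 × 2 = 288.

288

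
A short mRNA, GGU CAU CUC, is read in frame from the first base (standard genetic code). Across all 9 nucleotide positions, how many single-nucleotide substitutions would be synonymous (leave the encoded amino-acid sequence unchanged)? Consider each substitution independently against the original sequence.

Codon 1 (GGU, Gly): 3 synonymous substitutions.
Codon 2 (CAU, His): 1 synonymous substitution.
Codon 3 (CUC, Leu): 3 synonymous substitutions.
Total: 3 + 1 + 3 = 7.

7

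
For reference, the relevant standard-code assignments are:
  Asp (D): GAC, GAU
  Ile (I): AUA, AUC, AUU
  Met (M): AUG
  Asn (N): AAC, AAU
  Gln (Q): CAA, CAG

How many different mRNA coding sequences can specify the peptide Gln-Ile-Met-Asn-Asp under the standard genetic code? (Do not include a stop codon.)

24

Gln: 2 codons.
Ile: 3 codons.
Met: 1 codon.
Asn: 2 codons.
Asp: 2 codons.
2 × 3 × 1 × 2 × 2 = 24.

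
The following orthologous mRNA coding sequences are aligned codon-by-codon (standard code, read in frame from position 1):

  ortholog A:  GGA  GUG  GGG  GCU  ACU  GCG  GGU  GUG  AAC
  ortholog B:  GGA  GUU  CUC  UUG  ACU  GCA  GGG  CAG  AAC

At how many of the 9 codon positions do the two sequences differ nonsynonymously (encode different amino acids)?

Codon 1: GGA Gly / GGA Gly — identical.
Codon 2: GUG Val / GUU Val — synonymous.
Codon 3: GGG Gly / CUC Leu — nonsynonymous.
Codon 4: GCU Ala / UUG Leu — nonsynonymous.
Codon 5: ACU Thr / ACU Thr — identical.
Codon 6: GCG Ala / GCA Ala — synonymous.
Codon 7: GGU Gly / GGG Gly — synonymous.
Codon 8: GUG Val / CAG Gln — nonsynonymous.
Codon 9: AAC Asn / AAC Asn — identical.
Nonsynonymous differences: 3.

3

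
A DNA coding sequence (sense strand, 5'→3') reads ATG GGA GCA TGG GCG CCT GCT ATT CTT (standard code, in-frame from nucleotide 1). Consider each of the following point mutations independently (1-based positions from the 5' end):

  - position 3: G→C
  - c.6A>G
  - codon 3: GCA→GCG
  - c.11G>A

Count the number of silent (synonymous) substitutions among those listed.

2

Codon 1: ATG (Met) → ATC (Ile) — missense.
Codon 2: GGA (Gly) → GGG (Gly) — synonymous.
Codon 3: GCA (Ala) → GCG (Ala) — synonymous.
Codon 4: TGG (Trp) → TAG (Stop) — nonsense.
Synonymous: 2 of 4.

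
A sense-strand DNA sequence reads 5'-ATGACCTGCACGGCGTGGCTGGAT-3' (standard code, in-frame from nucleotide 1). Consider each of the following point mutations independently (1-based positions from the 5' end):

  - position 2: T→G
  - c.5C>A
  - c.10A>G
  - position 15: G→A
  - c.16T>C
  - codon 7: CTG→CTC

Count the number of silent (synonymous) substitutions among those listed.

Codon 1: ATG (Met) → AGG (Arg) — missense.
Codon 2: ACC (Thr) → AAC (Asn) — missense.
Codon 4: ACG (Thr) → GCG (Ala) — missense.
Codon 5: GCG (Ala) → GCA (Ala) — synonymous.
Codon 6: TGG (Trp) → CGG (Arg) — missense.
Codon 7: CTG (Leu) → CTC (Leu) — synonymous.
Synonymous: 2 of 6.

2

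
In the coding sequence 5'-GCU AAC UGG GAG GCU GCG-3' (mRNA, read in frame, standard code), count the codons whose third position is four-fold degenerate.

Codon 1 GCU (Ala): third position 4-fold.
Codon 2 AAC (Asn): third position 2-fold.
Codon 3 UGG (Trp): third position 1-fold.
Codon 4 GAG (Glu): third position 2-fold.
Codon 5 GCU (Ala): third position 4-fold.
Codon 6 GCG (Ala): third position 4-fold.
Four-fold degenerate third positions: 3.

3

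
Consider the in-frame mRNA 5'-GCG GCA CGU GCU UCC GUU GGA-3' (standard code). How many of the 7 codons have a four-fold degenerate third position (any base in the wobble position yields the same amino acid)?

Codon 1 GCG (Ala): third position 4-fold.
Codon 2 GCA (Ala): third position 4-fold.
Codon 3 CGU (Arg): third position 4-fold.
Codon 4 GCU (Ala): third position 4-fold.
Codon 5 UCC (Ser): third position 4-fold.
Codon 6 GUU (Val): third position 4-fold.
Codon 7 GGA (Gly): third position 4-fold.
Four-fold degenerate third positions: 7.

7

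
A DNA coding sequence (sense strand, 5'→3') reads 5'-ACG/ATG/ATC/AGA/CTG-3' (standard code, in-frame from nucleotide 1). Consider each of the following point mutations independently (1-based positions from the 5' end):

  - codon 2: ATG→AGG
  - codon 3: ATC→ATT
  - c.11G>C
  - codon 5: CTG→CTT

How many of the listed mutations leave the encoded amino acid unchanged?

2

Codon 2: ATG (Met) → AGG (Arg) — missense.
Codon 3: ATC (Ile) → ATT (Ile) — synonymous.
Codon 4: AGA (Arg) → ACA (Thr) — missense.
Codon 5: CTG (Leu) → CTT (Leu) — synonymous.
Synonymous: 2 of 4.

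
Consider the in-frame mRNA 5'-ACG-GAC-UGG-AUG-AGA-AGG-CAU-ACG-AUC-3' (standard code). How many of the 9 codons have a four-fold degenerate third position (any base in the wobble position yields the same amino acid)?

Codon 1 ACG (Thr): third position 4-fold.
Codon 2 GAC (Asp): third position 2-fold.
Codon 3 UGG (Trp): third position 1-fold.
Codon 4 AUG (Met): third position 1-fold.
Codon 5 AGA (Arg): third position 2-fold.
Codon 6 AGG (Arg): third position 2-fold.
Codon 7 CAU (His): third position 2-fold.
Codon 8 ACG (Thr): third position 4-fold.
Codon 9 AUC (Ile): third position 3-fold.
Four-fold degenerate third positions: 2.

2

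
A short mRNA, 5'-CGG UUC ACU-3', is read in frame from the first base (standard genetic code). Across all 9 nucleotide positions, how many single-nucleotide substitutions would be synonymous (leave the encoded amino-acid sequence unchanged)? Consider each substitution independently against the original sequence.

Codon 1 (CGG, Arg): 4 synonymous substitutions.
Codon 2 (UUC, Phe): 1 synonymous substitution.
Codon 3 (ACU, Thr): 3 synonymous substitutions.
Total: 4 + 1 + 3 = 8.

8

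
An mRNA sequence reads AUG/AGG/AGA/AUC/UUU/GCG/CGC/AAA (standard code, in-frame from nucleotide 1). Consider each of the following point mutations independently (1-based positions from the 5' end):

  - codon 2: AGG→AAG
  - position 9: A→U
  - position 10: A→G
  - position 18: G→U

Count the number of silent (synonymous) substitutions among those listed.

1

Codon 2: AGG (Arg) → AAG (Lys) — missense.
Codon 3: AGA (Arg) → AGU (Ser) — missense.
Codon 4: AUC (Ile) → GUC (Val) — missense.
Codon 6: GCG (Ala) → GCU (Ala) — synonymous.
Synonymous: 1 of 4.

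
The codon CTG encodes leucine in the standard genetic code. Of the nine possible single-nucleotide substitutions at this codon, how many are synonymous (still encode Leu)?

Position 1: TTG → 1 synonymous.
Position 2: none → 0 synonymous.
Position 3: CTT, CTC, CTA → 3 synonymous.
Total: 1 + 0 + 3 = 4.

4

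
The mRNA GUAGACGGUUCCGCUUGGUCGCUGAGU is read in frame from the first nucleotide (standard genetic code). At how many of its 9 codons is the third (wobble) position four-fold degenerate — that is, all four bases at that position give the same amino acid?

Codon 1 GUA (Val): third position 4-fold.
Codon 2 GAC (Asp): third position 2-fold.
Codon 3 GGU (Gly): third position 4-fold.
Codon 4 UCC (Ser): third position 4-fold.
Codon 5 GCU (Ala): third position 4-fold.
Codon 6 UGG (Trp): third position 1-fold.
Codon 7 UCG (Ser): third position 4-fold.
Codon 8 CUG (Leu): third position 4-fold.
Codon 9 AGU (Ser): third position 2-fold.
Four-fold degenerate third positions: 6.

6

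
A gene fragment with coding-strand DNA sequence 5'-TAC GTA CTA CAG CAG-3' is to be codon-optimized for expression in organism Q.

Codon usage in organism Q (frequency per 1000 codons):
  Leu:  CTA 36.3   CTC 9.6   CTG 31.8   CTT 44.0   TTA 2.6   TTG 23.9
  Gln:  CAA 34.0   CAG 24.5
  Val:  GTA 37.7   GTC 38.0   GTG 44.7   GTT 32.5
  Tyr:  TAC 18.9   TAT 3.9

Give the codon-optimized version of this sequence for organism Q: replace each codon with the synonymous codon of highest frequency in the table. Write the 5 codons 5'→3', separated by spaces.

TAC GTG CTT CAA CAA

Codon 1 (Tyr): best is TAC at 18.9.
Codon 2 (Val): best is GTG at 44.7.
Codon 3 (Leu): best is CTT at 44.0.
Codon 4 (Gln): best is CAA at 34.0.
Codon 5 (Gln): best is CAA at 34.0.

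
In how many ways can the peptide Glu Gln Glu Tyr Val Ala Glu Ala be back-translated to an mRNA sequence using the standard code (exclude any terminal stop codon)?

2048

Glu: 2 codons.
Gln: 2 codons.
Glu: 2 codons.
Tyr: 2 codons.
Val: 4 codons.
Ala: 4 codons.
Glu: 2 codons.
Ala: 4 codons.
2 × 2 × 2 × 2 × 4 × 4 × 2 × 4 = 2048.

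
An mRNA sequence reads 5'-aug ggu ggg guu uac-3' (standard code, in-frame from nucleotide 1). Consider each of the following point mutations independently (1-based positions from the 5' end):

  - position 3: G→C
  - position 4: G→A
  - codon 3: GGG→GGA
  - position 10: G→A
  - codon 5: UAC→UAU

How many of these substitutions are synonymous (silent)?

2

Codon 1: AUG (Met) → AUC (Ile) — missense.
Codon 2: GGU (Gly) → AGU (Ser) — missense.
Codon 3: GGG (Gly) → GGA (Gly) — synonymous.
Codon 4: GUU (Val) → AUU (Ile) — missense.
Codon 5: UAC (Tyr) → UAU (Tyr) — synonymous.
Synonymous: 2 of 5.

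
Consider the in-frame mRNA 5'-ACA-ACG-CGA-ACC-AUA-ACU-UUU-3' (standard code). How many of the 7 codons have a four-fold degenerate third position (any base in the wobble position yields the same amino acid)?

5

Codon 1 ACA (Thr): third position 4-fold.
Codon 2 ACG (Thr): third position 4-fold.
Codon 3 CGA (Arg): third position 4-fold.
Codon 4 ACC (Thr): third position 4-fold.
Codon 5 AUA (Ile): third position 3-fold.
Codon 6 ACU (Thr): third position 4-fold.
Codon 7 UUU (Phe): third position 2-fold.
Four-fold degenerate third positions: 5.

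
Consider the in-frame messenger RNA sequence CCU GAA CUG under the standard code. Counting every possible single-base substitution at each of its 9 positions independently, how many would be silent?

8

Codon 1 (CCU, Pro): 3 synonymous substitutions.
Codon 2 (GAA, Glu): 1 synonymous substitution.
Codon 3 (CUG, Leu): 4 synonymous substitutions.
Total: 3 + 1 + 4 = 8.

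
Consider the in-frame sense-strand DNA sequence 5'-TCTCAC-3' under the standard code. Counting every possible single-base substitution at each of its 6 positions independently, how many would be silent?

4

Codon 1 (TCT, Ser): 3 synonymous substitutions.
Codon 2 (CAC, His): 1 synonymous substitution.
Total: 3 + 1 = 4.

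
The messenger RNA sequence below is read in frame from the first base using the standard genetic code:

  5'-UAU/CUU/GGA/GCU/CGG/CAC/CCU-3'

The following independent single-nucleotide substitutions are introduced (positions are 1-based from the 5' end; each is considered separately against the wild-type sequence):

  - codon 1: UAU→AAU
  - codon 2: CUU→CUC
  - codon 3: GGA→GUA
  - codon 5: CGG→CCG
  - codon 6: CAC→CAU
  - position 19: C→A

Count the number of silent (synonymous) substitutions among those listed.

2

Codon 1: UAU (Tyr) → AAU (Asn) — missense.
Codon 2: CUU (Leu) → CUC (Leu) — synonymous.
Codon 3: GGA (Gly) → GUA (Val) — missense.
Codon 5: CGG (Arg) → CCG (Pro) — missense.
Codon 6: CAC (His) → CAU (His) — synonymous.
Codon 7: CCU (Pro) → ACU (Thr) — missense.
Synonymous: 2 of 6.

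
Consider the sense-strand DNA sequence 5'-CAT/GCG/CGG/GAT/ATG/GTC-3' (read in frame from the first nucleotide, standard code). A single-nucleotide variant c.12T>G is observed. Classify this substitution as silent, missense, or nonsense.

missense

Position 12 falls in codon 4: GAT → Asp.
After the substitution the codon is GAG → Glu.
Asp ≠ Glu, so this is a missense mutation.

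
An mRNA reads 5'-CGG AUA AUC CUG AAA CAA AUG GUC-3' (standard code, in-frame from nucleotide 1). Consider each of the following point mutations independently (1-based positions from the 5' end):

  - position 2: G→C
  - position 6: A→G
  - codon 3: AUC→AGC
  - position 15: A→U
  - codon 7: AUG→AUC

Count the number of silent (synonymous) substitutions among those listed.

0

Codon 1: CGG (Arg) → CCG (Pro) — missense.
Codon 2: AUA (Ile) → AUG (Met) — missense.
Codon 3: AUC (Ile) → AGC (Ser) — missense.
Codon 5: AAA (Lys) → AAU (Asn) — missense.
Codon 7: AUG (Met) → AUC (Ile) — missense.
Synonymous: 0 of 5.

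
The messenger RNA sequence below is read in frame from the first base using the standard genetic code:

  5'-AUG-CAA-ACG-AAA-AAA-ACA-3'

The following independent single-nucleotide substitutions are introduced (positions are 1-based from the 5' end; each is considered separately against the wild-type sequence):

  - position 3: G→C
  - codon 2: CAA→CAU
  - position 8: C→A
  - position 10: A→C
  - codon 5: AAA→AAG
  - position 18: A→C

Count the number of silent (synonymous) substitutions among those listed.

2

Codon 1: AUG (Met) → AUC (Ile) — missense.
Codon 2: CAA (Gln) → CAU (His) — missense.
Codon 3: ACG (Thr) → AAG (Lys) — missense.
Codon 4: AAA (Lys) → CAA (Gln) — missense.
Codon 5: AAA (Lys) → AAG (Lys) — synonymous.
Codon 6: ACA (Thr) → ACC (Thr) — synonymous.
Synonymous: 2 of 6.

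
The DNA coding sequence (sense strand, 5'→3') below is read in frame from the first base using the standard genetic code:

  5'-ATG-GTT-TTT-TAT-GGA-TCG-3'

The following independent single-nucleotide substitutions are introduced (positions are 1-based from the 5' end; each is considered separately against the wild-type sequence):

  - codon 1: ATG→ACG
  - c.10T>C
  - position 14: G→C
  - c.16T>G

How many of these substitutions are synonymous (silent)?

Codon 1: ATG (Met) → ACG (Thr) — missense.
Codon 4: TAT (Tyr) → CAT (His) — missense.
Codon 5: GGA (Gly) → GCA (Ala) — missense.
Codon 6: TCG (Ser) → GCG (Ala) — missense.
Synonymous: 0 of 4.

0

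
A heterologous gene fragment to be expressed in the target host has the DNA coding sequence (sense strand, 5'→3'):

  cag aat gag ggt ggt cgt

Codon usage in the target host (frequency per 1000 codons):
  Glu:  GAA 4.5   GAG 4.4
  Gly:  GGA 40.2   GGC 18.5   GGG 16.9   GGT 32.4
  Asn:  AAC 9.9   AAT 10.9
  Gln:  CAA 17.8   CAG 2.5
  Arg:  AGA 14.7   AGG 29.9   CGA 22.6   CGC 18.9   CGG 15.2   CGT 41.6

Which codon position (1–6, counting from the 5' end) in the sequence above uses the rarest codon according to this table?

Codon 1 CAG (Gln): 2.5 per 1000.
Codon 2 AAT (Asn): 10.9 per 1000.
Codon 3 GAG (Glu): 4.4 per 1000.
Codon 4 GGT (Gly): 32.4 per 1000.
Codon 5 GGT (Gly): 32.4 per 1000.
Codon 6 CGT (Arg): 41.6 per 1000.
Lowest frequency is 2.5 at codon 1.

1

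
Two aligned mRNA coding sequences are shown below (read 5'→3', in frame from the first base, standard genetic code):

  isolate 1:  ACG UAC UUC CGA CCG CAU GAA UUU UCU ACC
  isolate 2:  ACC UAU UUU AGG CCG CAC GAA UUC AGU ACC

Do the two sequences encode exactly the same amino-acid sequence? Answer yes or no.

Codon 1: ACG Thr / ACC Thr — synonymous.
Codon 2: UAC Tyr / UAU Tyr — synonymous.
Codon 3: UUC Phe / UUU Phe — synonymous.
Codon 4: CGA Arg / AGG Arg — synonymous.
Codon 5: CCG Pro / CCG Pro — identical.
Codon 6: CAU His / CAC His — synonymous.
Codon 7: GAA Glu / GAA Glu — identical.
Codon 8: UUU Phe / UUC Phe — synonymous.
Codon 9: UCU Ser / AGU Ser — synonymous.
Codon 10: ACC Thr / ACC Thr — identical.
Nonsynonymous differences: 0 → same protein.

yes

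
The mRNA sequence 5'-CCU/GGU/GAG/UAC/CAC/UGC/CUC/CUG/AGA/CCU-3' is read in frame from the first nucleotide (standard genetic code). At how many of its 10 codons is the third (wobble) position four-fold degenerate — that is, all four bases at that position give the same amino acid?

5

Codon 1 CCU (Pro): third position 4-fold.
Codon 2 GGU (Gly): third position 4-fold.
Codon 3 GAG (Glu): third position 2-fold.
Codon 4 UAC (Tyr): third position 2-fold.
Codon 5 CAC (His): third position 2-fold.
Codon 6 UGC (Cys): third position 2-fold.
Codon 7 CUC (Leu): third position 4-fold.
Codon 8 CUG (Leu): third position 4-fold.
Codon 9 AGA (Arg): third position 2-fold.
Codon 10 CCU (Pro): third position 4-fold.
Four-fold degenerate third positions: 5.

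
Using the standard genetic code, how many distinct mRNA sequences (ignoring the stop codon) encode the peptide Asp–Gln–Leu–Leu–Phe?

Asp: 2 codons.
Gln: 2 codons.
Leu: 6 codons.
Leu: 6 codons.
Phe: 2 codons.
2 × 2 × 6 × 6 × 2 = 288.

288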